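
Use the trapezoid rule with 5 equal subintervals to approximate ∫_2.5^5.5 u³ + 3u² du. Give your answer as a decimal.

372.45

Δu = (5.5 − 2.5)/5 = 0.6.
f(2.5) = 34.375, f(3.1) = 58.621, f(3.7) = 91.723, f(4.3) = 134.977, f(4.9) = 189.679, f(5.5) = 257.125.
T_5 = (Δu/2)·[f(u_0) + 2f(u_1) + ... + 2f(u_{4}) + f(u_5)].
Sum = 372.45.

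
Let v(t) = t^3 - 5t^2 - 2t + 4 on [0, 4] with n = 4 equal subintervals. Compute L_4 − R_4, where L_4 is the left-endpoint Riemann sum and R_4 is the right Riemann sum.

24

L_4 = -30.
R_4 = -54.
L_4 − R_4 = 24.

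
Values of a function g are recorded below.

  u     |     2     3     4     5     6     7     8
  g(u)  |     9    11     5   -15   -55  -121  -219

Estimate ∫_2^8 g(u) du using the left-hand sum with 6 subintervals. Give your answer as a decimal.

-166

Δu = 1.
Sum = 1·[9 + 11 + 5 + (-15) + (-55) + (-121)] = -166.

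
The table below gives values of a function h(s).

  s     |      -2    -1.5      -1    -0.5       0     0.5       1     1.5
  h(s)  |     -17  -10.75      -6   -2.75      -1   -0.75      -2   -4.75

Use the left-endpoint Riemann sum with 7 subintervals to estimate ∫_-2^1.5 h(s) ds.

-20.125

Δs = 0.5.
Sum = 0.5·[(-17) + (-10.75) + (-6) + (-2.75) + (-1) + (-0.75) + (-2)] = -20.125.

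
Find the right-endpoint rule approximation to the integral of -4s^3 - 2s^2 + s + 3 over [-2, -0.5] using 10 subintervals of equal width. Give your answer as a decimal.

Δs = (-0.5 − (-2))/10 = 0.15.
Right endpoints: -1.85, -1.7, -1.55, -1.4, -1.25, -1.1, -0.95, -0.8, -0.65, -0.5.
f(-1.85) = 19.6315, f(-1.7) = 15.172, f(-1.55) = 11.5405, f(-1.4) = 8.656, f(-1.25) = 6.4375, f(-1.1) = 4.804, f(-0.95) = 3.6745, f(-0.8) = 2.968, f(-0.65) = 2.6035, f(-0.5) = 2.5.
Sum = Δs · [f(-1.85) + f(-1.7) + f(-1.55) + ...].
Sum = 11.698125.

11.698125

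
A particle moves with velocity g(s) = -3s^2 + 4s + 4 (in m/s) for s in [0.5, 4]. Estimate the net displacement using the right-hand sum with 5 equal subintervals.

-30.87

Δs = (4 − 0.5)/5 = 0.7.
Right endpoints: 1.2, 1.9, 2.6, 3.3, 4.
g(1.2) = 4.48, g(1.9) = 0.77, g(2.6) = -5.88, g(3.3) = -15.47, g(4) = -28.
Sum = Δs · [g(1.2) + g(1.9) + g(2.6) + g(3.3) + g(4)].
Sum = -30.87.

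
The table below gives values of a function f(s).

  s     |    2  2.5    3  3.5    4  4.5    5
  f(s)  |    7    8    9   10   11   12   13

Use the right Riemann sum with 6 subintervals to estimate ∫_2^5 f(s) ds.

Δs = 0.5.
Sum = 0.5·[8 + 9 + 10 + 11 + 12 + 13] = 31.5.

31.5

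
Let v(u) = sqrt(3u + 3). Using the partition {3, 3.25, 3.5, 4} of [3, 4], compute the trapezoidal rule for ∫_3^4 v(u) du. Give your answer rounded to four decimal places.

Subinterval widths: 0.25, 0.25, 0.5.
v(3) ≈ 3.4641, v(3.25) ≈ 3.5707, v(3.5) ≈ 3.6742, v(4) ≈ 3.8730.
On each subinterval the trapezoid contributes (Δu_i/2)·[v(u_{i-1}) + v(u_i)].
Sum ≈ 3.6718.

3.6718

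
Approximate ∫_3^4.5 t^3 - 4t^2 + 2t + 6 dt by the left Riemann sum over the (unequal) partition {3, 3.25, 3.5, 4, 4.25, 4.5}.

Subinterval widths: 0.25, 0.25, 0.5, 0.25, 0.25.
Left endpoints: 3, 3.25, 3.5, 4, 4.25.
f(3) = 3, f(3.25) = 4.578125, f(3.5) = 6.875, f(4) = 14, f(4.25) = 19.015625.
Sum = Σ Δt_i · f(t_i).
Sum = 13.5859375.

13.5859375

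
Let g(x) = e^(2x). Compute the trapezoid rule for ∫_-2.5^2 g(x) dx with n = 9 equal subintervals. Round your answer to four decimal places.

29.5333

Δx = (2 − (-2.5))/9 = 0.5.
g(-2.5) ≈ 0.0067, g(-2) ≈ 0.0183, g(-1.5) ≈ 0.0498, g(-1) ≈ 0.1353, g(-0.5) ≈ 0.3679, g(0) ≈ 1.0000, g(0.5) ≈ 2.7183, g(1) ≈ 7.3891, g(1.5) ≈ 20.0855, g(2) ≈ 54.5982.
T_9 = (Δx/2)·[g(x_0) + 2g(x_1) + ... + 2g(x_{8}) + g(x_9)].
Sum ≈ 29.5333.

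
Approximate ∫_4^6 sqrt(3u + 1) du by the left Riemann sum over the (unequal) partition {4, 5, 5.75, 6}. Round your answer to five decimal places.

7.67355

Subinterval widths: 1, 0.75, 0.25.
Left endpoints: 4, 5, 5.75.
f(4) ≈ 3.60555, f(5) ≈ 4.00000, f(5.75) ≈ 4.27200.
Sum = Σ Δu_i · f(u_i).
Sum ≈ 7.67355.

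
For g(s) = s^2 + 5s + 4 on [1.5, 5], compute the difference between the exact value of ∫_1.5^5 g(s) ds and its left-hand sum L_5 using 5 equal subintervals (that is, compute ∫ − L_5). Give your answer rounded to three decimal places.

13.802

Exact integral: ∫_1.5^5 g(s) ds ≈ 111.41667.
L_5 = 97.615.
Error ≈ 111.41667 − 97.615 ≈ 13.802.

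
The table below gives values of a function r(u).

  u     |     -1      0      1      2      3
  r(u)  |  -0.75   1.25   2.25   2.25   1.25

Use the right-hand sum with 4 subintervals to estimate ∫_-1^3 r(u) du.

Δu = 1.
Sum = 1·[1.25 + 2.25 + 2.25 + 1.25] = 7.

7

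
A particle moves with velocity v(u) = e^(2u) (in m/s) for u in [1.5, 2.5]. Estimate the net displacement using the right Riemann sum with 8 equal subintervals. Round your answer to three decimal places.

72.518

Δu = (2.5 − 1.5)/8 = 0.125.
Right endpoints: 1.625, 1.75, 1.875, 2, 2.125, 2.25, 2.375, 2.5.
v(1.625) ≈ 25.790, v(1.75) ≈ 33.115, v(1.875) ≈ 42.521, v(2) ≈ 54.598, v(2.125) ≈ 70.105, v(2.25) ≈ 90.017, v(2.375) ≈ 115.584, v(2.5) ≈ 148.413.
Sum = Δu · [v(1.625) + v(1.75) + v(1.875) + ...].
Sum ≈ 72.518.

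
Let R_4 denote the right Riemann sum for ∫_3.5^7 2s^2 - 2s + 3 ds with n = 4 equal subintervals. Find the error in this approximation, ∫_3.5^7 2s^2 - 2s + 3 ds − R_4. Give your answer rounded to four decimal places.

-29.9870

Exact integral: ∫_3.5^7 f(s) ds ≈ 173.833333.
R_4 = 203.8203125.
Error ≈ 173.833333 − 203.8203125 ≈ -29.9870.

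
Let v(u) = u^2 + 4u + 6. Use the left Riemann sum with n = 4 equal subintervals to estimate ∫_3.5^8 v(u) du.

Δu = (8 − 3.5)/4 = 1.125.
Left endpoints: 3.5, 4.625, 5.75, 6.875.
v(3.5) = 32.25, v(4.625) = 45.890625, v(5.75) = 62.0625, v(6.875) = 80.765625.
Sum = Δu · [v(3.5) + v(4.625) + v(5.75) + v(6.875)].
Sum = 248.58984375.

248.58984375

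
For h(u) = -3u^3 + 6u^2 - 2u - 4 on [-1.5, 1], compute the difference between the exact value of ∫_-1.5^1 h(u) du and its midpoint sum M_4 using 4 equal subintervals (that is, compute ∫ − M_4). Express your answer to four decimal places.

Exact integral: ∫_-1.5^1 h(u) du = 3.046875.
M_4 ≈ 2.375488.
Error ≈ 3.046875 − 2.375488 ≈ 0.6714.

0.6714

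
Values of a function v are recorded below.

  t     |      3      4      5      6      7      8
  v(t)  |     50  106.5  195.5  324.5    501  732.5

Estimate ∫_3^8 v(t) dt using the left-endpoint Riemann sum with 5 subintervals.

1177.5

Δt = 1.
Sum = 1·[50 + 106.5 + 195.5 + 324.5 + 501] = 1177.5.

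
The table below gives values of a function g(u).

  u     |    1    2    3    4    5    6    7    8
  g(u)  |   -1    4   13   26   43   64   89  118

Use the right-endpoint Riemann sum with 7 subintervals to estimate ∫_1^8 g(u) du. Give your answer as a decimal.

357

Δu = 1.
Sum = 1·[4 + 13 + 26 + 43 + 64 + 89 + 118] = 357.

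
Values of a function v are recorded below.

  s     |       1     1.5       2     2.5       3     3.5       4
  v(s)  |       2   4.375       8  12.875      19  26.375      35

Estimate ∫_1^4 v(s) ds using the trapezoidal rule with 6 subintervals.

44.5625

Δs = 0.5.
T_6 = (0.5/2)·[2 + 2·4.375 + 2·8 + 2·12.875 + 2·19 + 2·26.375 + 35] = 44.5625.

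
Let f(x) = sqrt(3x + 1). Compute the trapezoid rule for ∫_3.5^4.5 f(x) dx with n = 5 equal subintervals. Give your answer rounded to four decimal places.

3.6034

Δx = (4.5 − 3.5)/5 = 0.2.
f(3.5) ≈ 3.3912, f(3.7) ≈ 3.4785, f(3.9) ≈ 3.5637, f(4.1) ≈ 3.6469, f(4.3) ≈ 3.7283, f(4.5) ≈ 3.8079.
T_5 = (Δx/2)·[f(x_0) + 2f(x_1) + ... + 2f(x_{4}) + f(x_5)].
Sum ≈ 3.6034.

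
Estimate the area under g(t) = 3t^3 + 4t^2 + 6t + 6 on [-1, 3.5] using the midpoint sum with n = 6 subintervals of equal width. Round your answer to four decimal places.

Δt = (3.5 − (-1))/6 = 0.75.
Midpoints: -0.625, 0.125, 0.875, 1.625, 2.375, 3.125.
g(-0.625) = 1577/512, g(0.125) = 3491/512, g(0.875) = 8357/512, g(1.625) = 20063/512, g(2.375) = 42497/512, g(3.125) = 79547/512.
Sum = Δt · [g(-0.625) + g(0.125) + g(0.875) + ...].
Sum ≈ 227.8301.

227.8301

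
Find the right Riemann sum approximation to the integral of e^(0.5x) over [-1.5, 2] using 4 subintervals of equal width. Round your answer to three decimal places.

5.546

Δx = (2 − (-1.5))/4 = 0.875.
Right endpoints: -0.625, 0.25, 1.125, 2.
f(-0.625) ≈ 0.732, f(0.25) ≈ 1.133, f(1.125) ≈ 1.755, f(2) ≈ 2.718.
Sum = Δx · [f(-0.625) + f(0.25) + f(1.125) + f(2)].
Sum ≈ 5.546.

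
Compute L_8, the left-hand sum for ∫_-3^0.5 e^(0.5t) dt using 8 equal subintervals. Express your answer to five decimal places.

1.89817

Δt = (0.5 − (-3))/8 = 0.4375.
Left endpoints: -3, -2.5625, -2.125, -1.6875, -1.25, -0.8125, -0.375, 0.0625.
f(-3) ≈ 0.22313, f(-2.5625) ≈ 0.27769, f(-2.125) ≈ 0.34559, f(-1.6875) ≈ 0.43009, f(-1.25) ≈ 0.53526, f(-0.8125) ≈ 0.66614, f(-0.375) ≈ 0.82903, f(0.0625) ≈ 1.03174.
Sum = Δt · [f(-3) + f(-2.5625) + f(-2.125) + ...].
Sum ≈ 1.89817.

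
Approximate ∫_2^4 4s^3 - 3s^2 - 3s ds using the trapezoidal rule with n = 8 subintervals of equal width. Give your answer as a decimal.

Δs = (4 − 2)/8 = 0.25.
f(2) = 14, f(2.25) = 23.625, f(2.5) = 36.25, f(2.75) = 52.25, f(3) = 72, f(3.25) = 95.875, f(3.5) = 124.25, f(3.75) = 157.5, f(4) = 196.
T_8 = (Δs/2)·[f(s_0) + 2f(s_1) + ... + 2f(s_{7}) + f(s_8)].
Sum = 166.6875.

166.6875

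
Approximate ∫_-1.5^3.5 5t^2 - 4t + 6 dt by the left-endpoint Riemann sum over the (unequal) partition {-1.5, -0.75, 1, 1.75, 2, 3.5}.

Subinterval widths: 0.75, 1.75, 0.75, 0.25, 1.5.
Left endpoints: -1.5, -0.75, 1, 1.75, 2.
f(-1.5) = 23.25, f(-0.75) = 11.8125, f(1) = 7, f(1.75) = 14.3125, f(2) = 18.
Sum = Σ Δt_i · f(t_i).
Sum = 73.9375.

73.9375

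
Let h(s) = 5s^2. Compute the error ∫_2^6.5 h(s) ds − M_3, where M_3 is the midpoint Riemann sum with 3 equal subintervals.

Exact integral: ∫_2^6.5 h(s) ds = 444.375.
M_3 = 440.15625.
Error = 444.375 − 440.15625 = 4.21875.

4.21875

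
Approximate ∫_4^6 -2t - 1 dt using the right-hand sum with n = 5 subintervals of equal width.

Δt = (6 − 4)/5 = 0.4.
Right endpoints: 4.4, 4.8, 5.2, 5.6, 6.
f(4.4) = -9.8, f(4.8) = -10.6, f(5.2) = -11.4, f(5.6) = -12.2, f(6) = -13.
Sum = Δt · [f(4.4) + f(4.8) + f(5.2) + f(5.6) + f(6)].
Sum = -22.8.

-22.8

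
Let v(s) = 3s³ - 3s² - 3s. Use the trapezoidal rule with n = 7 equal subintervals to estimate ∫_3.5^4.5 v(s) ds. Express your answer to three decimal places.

134.862

Δs = (4.5 − 3.5)/7 = 1/7.
v(3.5) = 81.375, v(51/14) = 258723/2744, v(53/14) = 297489/2744, v(55/14) = 339735/2744, v(57/14) = 385605/2744, v(59/14) = 435243/2744, v(61/14) = 488793/2744, v(4.5) = 199.125.
T_7 = (Δs/2)·[v(s_0) + 2v(s_1) + ... + 2v(s_{6}) + v(s_7)].
Sum ≈ 134.862.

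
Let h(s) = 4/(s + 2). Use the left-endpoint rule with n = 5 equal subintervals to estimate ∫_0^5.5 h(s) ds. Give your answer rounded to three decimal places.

6.185

Δs = (5.5 − 0)/5 = 1.1.
Left endpoints: 0, 1.1, 2.2, 3.3, 4.4.
h(0) = 2, h(1.1) = 40/31, h(2.2) = 20/21, h(3.3) = 40/53, h(4.4) = 0.625.
Sum = Δs · [h(0) + h(1.1) + h(2.2) + h(3.3) + h(4.4)].
Sum ≈ 6.185.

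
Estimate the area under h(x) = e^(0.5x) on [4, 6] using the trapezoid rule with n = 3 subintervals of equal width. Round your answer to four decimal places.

25.6276

Δx = (6 − 4)/3 = 2/3.
h(4) ≈ 7.3891, h(14/3) ≈ 10.3123, h(16/3) ≈ 14.3919, h(6) ≈ 20.0855.
T_3 = (Δx/2)·[h(x_0) + 2h(x_1) + 2h(x_2) + h(x_3)].
Sum ≈ 25.6276.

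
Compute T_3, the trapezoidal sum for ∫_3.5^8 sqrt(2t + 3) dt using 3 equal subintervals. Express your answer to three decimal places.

17.049

Δt = (8 − 3.5)/3 = 1.5.
f(3.5) ≈ 3.162, f(5) ≈ 3.606, f(6.5) ≈ 4.000, f(8) ≈ 4.359.
T_3 = (Δt/2)·[f(t_0) + 2f(t_1) + 2f(t_2) + f(t_3)].
Sum ≈ 17.049.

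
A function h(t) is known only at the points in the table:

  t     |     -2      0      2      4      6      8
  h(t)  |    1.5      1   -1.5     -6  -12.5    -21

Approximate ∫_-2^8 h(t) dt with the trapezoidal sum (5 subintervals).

Δt = 2.
T_5 = (2/2)·[1.5 + 2·1 + 2·(-1.5) + 2·(-6) + 2·(-12.5) + (-21)] = -57.5.

-57.5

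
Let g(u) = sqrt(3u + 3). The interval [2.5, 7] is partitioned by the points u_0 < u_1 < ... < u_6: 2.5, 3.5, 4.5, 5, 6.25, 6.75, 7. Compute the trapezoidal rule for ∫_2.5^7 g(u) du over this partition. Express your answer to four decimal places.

18.5545

Subinterval widths: 1, 1, 0.5, 1.25, 0.5, 0.25.
g(2.5) ≈ 3.2404, g(3.5) ≈ 3.6742, g(4.5) ≈ 4.0620, g(5) ≈ 4.2426, g(6.25) ≈ 4.6637, g(6.75) ≈ 4.8218, g(7) ≈ 4.8990.
On each subinterval the trapezoid contributes (Δu_i/2)·[g(u_{i-1}) + g(u_i)].
Sum ≈ 18.5545.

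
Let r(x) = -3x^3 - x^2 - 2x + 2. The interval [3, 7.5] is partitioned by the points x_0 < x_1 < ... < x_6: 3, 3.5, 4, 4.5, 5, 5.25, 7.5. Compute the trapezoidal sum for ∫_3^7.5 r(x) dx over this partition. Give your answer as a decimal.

Subinterval widths: 0.5, 0.5, 0.5, 0.5, 0.25, 2.25.
r(3) = -94, r(3.5) = -145.875, r(4) = -214, r(4.5) = -300.625, r(5) = -408, r(5.25) = -470.171875, r(7.5) = -1334.875.
On each subinterval the trapezoid contributes (Δx_i/2)·[r(x_{i-1}) + r(x_i)].
Sum = -2596.19921875.

-2596.19921875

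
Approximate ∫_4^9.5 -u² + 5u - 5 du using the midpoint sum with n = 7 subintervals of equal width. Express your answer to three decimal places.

-106.050

Δu = (9.5 − 4)/7 = 11/14.
Midpoints: 123/28, 145/28, 167/28, 6.75, 211/28, 233/28, 255/28.
f(123/28) = -1829/784, f(145/28) = -4645/784, f(167/28) = -8429/784, f(6.75) = -16.8125, f(211/28) = -18901/784, f(233/28) = -25589/784, f(255/28) = -33245/784.
Sum = Δu · [f(123/28) + f(145/28) + f(167/28) + ...].
Sum ≈ -106.050.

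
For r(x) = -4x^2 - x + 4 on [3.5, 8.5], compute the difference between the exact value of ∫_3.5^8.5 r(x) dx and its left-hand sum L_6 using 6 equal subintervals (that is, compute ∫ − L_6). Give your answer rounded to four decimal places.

-99.7685

Exact integral: ∫_3.5^8.5 r(x) dx ≈ -771.666667.
L_6 ≈ -671.898148.
Error ≈ -771.666667 − (-671.898148) ≈ -99.7685.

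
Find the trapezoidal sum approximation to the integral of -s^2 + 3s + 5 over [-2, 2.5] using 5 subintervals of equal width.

17.3925

Δs = (2.5 − (-2))/5 = 0.9.
f(-2) = -5, f(-1.1) = 0.49, f(-0.2) = 4.36, f(0.7) = 6.61, f(1.6) = 7.24, f(2.5) = 6.25.
T_5 = (Δs/2)·[f(s_0) + 2f(s_1) + ... + 2f(s_{4}) + f(s_5)].
Sum = 17.3925.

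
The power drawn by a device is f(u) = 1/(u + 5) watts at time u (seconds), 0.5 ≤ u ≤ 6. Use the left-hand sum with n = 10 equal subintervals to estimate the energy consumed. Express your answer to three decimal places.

0.719

Δu = (6 − 0.5)/10 = 0.55.
Left endpoints: 0.5, 1.05, 1.6, 2.15, 2.7, 3.25, 3.8, 4.35, 4.9, 5.45.
f(0.5) = 2/11, f(1.05) = 20/121, f(1.6) = 5/33, f(2.15) = 20/143, f(2.7) = 10/77, f(3.25) = 4/33, f(3.8) = 5/44, f(4.35) = 20/187, f(4.9) = 10/99, f(5.45) = 20/209.
Sum = Δu · [f(0.5) + f(1.05) + f(1.6) + ...].
Sum ≈ 0.719.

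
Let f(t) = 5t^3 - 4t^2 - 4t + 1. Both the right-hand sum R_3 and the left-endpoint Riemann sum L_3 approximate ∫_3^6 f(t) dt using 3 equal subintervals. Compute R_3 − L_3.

R_3 = 1660.
L_3 = 835.
R_3 − L_3 = 825.

825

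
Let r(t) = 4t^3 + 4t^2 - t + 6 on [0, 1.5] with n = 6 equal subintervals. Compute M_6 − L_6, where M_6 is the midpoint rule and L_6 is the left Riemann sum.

M_6 = 17.3359375.
L_6 = 15.015625.
M_6 − L_6 = 2.3203125.

2.3203125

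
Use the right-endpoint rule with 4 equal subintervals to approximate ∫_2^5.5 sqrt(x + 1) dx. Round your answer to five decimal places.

Δx = (5.5 − 2)/4 = 0.875.
Right endpoints: 2.875, 3.75, 4.625, 5.5.
f(2.875) ≈ 1.96850, f(3.75) ≈ 2.17945, f(4.625) ≈ 2.37171, f(5.5) ≈ 2.54951.
Sum = Δx · [f(2.875) + f(3.75) + f(4.625) + f(5.5)].
Sum ≈ 7.93552.

7.93552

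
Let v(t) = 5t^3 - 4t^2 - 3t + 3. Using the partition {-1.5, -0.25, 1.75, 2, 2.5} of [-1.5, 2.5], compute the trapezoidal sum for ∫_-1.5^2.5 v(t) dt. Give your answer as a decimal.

Subinterval widths: 1.25, 2, 0.25, 0.5.
v(-1.5) = -18.375, v(-0.25) = 3.421875, v(1.75) = 12.296875, v(2) = 21, v(2.5) = 48.625.
On each subinterval the trapezoid contributes (Δt_i/2)·[v(t_{i-1}) + v(t_i)].
Sum = 27.94140625.

27.94140625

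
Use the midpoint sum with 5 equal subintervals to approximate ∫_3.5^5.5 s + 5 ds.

Δs = (5.5 − 3.5)/5 = 0.4.
Midpoints: 3.7, 4.1, 4.5, 4.9, 5.3.
f(3.7) = 8.7, f(4.1) = 9.1, f(4.5) = 9.5, f(4.9) = 9.9, f(5.3) = 10.3.
Sum = Δs · [f(3.7) + f(4.1) + f(4.5) + f(4.9) + f(5.3)].
Sum = 19.

19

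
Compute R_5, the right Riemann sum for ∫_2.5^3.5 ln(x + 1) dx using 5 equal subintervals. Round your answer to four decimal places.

1.4086

Δx = (3.5 − 2.5)/5 = 0.2.
Right endpoints: 2.7, 2.9, 3.1, 3.3, 3.5.
f(2.7) ≈ 1.3083, f(2.9) ≈ 1.3610, f(3.1) ≈ 1.4110, f(3.3) ≈ 1.4586, f(3.5) ≈ 1.5041.
Sum = Δx · [f(2.7) + f(2.9) + f(3.1) + f(3.3) + f(3.5)].
Sum ≈ 1.4086.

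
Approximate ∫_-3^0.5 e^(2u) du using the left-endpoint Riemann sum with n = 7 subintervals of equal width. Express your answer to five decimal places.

0.79027

Δu = (0.5 − (-3))/7 = 0.5.
Left endpoints: -3, -2.5, -2, -1.5, -1, -0.5, 0.
f(-3) ≈ 0.00248, f(-2.5) ≈ 0.00674, f(-2) ≈ 0.01832, f(-1.5) ≈ 0.04979, f(-1) ≈ 0.13534, f(-0.5) ≈ 0.36788, f(0) ≈ 1.00000.
Sum = Δu · [f(-3) + f(-2.5) + f(-2) + ...].
Sum ≈ 0.79027.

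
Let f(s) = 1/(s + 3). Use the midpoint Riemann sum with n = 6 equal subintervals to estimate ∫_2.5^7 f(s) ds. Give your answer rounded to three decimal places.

Δs = (7 − 2.5)/6 = 0.75.
Midpoints: 2.875, 3.625, 4.375, 5.125, 5.875, 6.625.
f(2.875) = 8/47, f(3.625) = 8/53, f(4.375) = 8/59, f(5.125) = 8/65, f(5.875) = 8/71, f(6.625) = 8/77.
Sum = Δs · [f(2.875) + f(3.625) + f(4.375) + ...].
Sum ≈ 0.597.

0.597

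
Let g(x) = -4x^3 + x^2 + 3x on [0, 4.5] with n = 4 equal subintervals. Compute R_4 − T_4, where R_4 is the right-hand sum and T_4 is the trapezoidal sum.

-186.046875

R_4 = -560.0390625.
T_4 = -373.9921875.
R_4 − T_4 = -186.046875.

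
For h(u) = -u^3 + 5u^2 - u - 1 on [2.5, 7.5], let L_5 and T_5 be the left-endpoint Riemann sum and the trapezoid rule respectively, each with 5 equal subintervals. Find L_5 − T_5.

L_5 = -61.875.
T_5 = -142.5.
L_5 − T_5 = 80.625.

80.625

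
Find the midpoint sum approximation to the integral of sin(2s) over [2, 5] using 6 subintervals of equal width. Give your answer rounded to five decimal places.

0.09669

Δs = (5 − 2)/6 = 0.5.
Midpoints: 2.25, 2.75, 3.25, 3.75, 4.25, 4.75.
f(2.25) ≈ -0.97753, f(2.75) ≈ -0.70554, f(3.25) ≈ 0.21512, f(3.75) ≈ 0.93800, f(4.25) ≈ 0.79849, f(4.75) ≈ -0.07515.
Sum = Δs · [f(2.25) + f(2.75) + f(3.25) + ...].
Sum ≈ 0.09669.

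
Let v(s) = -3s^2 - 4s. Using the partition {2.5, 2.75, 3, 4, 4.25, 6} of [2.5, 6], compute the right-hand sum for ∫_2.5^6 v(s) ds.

-330.96875

Subinterval widths: 0.25, 0.25, 1, 0.25, 1.75.
Right endpoints: 2.75, 3, 4, 4.25, 6.
v(2.75) = -33.6875, v(3) = -39, v(4) = -64, v(4.25) = -71.1875, v(6) = -132.
Sum = Σ Δs_i · v(s_i).
Sum = -330.96875.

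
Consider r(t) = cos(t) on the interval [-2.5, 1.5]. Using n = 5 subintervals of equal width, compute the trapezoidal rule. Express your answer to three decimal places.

Δt = (1.5 − (-2.5))/5 = 0.8.
r(-2.5) ≈ -0.801, r(-1.7) ≈ -0.129, r(-0.9) ≈ 0.622, r(-0.1) ≈ 0.995, r(0.7) ≈ 0.765, r(1.5) ≈ 0.071.
T_5 = (Δt/2)·[r(t_0) + 2r(t_1) + ... + 2r(t_{4}) + r(t_5)].
Sum ≈ 1.510.

1.510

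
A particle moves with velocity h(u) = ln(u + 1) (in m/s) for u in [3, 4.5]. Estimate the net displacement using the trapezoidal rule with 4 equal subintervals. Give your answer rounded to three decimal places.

2.330

Δu = (4.5 − 3)/4 = 0.375.
h(3) ≈ 1.386, h(3.375) ≈ 1.476, h(3.75) ≈ 1.558, h(4.125) ≈ 1.634, h(4.5) ≈ 1.705.
T_4 = (Δu/2)·[h(u_0) + 2h(u_1) + 2h(u_2) + 2h(u_3) + h(u_4)].
Sum ≈ 2.330.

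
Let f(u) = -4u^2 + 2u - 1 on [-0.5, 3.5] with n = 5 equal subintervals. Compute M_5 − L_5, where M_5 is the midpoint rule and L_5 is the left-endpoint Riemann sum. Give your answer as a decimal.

M_5 = -48.48.
L_5 = -35.04.
M_5 − L_5 = -13.44.

-13.44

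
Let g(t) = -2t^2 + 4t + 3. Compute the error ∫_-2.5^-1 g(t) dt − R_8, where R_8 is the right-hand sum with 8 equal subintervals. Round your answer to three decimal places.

Exact integral: ∫_-2.5^-1 g(t) dt = -15.75.
R_8 ≈ -14.22070.
Error ≈ -15.75 − (-14.22070) ≈ -1.529.

-1.529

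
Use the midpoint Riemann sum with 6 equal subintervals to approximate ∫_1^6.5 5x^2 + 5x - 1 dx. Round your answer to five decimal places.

Δx = (6.5 − 1)/6 = 11/12.
Midpoints: 35/24, 2.375, 79/24, 101/24, 5.125, 145/24.
f(35/24) = 9749/576, f(2.375) = 39.078125, f(79/24) = 40109/576, f(101/24) = 62549/576, f(5.125) = 155.953125, f(145/24) = 121949/576.
Sum = Δx · [f(35/24) + f(2.375) + f(79/24) + ...].
Sum ≈ 551.74103.

551.74103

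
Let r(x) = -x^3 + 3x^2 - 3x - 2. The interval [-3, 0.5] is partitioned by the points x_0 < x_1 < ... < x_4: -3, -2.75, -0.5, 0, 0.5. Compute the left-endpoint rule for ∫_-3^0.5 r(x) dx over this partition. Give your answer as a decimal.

126.33984375

Subinterval widths: 0.25, 2.25, 0.5, 0.5.
Left endpoints: -3, -2.75, -0.5, 0.
r(-3) = 61, r(-2.75) = 49.734375, r(-0.5) = 0.375, r(0) = -2.
Sum = Σ Δx_i · r(x_i).
Sum = 126.33984375.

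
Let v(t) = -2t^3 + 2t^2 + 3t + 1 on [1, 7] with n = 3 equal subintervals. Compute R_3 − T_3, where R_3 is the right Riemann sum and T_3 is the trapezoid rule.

R_3 = -1552.
T_3 = -982.
R_3 − T_3 = -570.

-570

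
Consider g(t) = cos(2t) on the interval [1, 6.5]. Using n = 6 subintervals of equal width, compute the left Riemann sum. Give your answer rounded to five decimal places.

-0.77854

Δt = (6.5 − 1)/6 = 11/12.
Left endpoints: 1, 23/12, 17/6, 3.75, 14/3, 67/12.
g(1) ≈ -0.41615, g(23/12) ≈ -0.77014, g(17/6) ≈ 0.81590, g(3.75) ≈ 0.34664, g(14/3) ≈ -0.99582, g(67/12) ≈ 0.17026.
Sum = Δt · [g(1) + g(23/12) + g(17/6) + ...].
Sum ≈ -0.77854.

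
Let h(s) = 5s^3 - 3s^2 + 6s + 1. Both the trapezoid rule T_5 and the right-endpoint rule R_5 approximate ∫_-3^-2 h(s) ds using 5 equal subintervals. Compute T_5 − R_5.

T_5 = -114.52.
R_5 = -102.92.
T_5 − R_5 = -11.6.

-11.6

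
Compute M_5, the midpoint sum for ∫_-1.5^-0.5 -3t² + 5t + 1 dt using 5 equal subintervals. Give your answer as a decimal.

-7.24

Δt = (-0.5 − (-1.5))/5 = 0.2.
Midpoints: -1.4, -1.2, -1, -0.8, -0.6.
f(-1.4) = -11.88, f(-1.2) = -9.32, f(-1) = -7, f(-0.8) = -4.92, f(-0.6) = -3.08.
Sum = Δt · [f(-1.4) + f(-1.2) + f(-1) + f(-0.8) + f(-0.6)].
Sum = -7.24.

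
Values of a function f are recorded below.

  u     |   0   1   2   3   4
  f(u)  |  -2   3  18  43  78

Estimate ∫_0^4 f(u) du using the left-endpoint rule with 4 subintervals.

62

Δu = 1.
Sum = 1·[(-2) + 3 + 18 + 43] = 62.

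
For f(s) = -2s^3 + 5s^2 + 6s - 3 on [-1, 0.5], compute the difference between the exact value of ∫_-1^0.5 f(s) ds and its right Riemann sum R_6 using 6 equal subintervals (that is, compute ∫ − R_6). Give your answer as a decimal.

Exact integral: ∫_-1^0.5 f(s) ds = -4.40625.
R_6 = -3.9296875.
Error = -4.40625 − (-3.9296875) = -0.4765625.

-0.4765625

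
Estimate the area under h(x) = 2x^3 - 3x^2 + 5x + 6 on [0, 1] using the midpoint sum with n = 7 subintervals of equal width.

Δx = (1 − 0)/7 = 1/7.
Midpoints: 1/14, 3/14, 5/14, 0.5, 9/14, 11/14, 13/14.
h(1/14) = 4351/686, h(3/14) = 2385/343, h(5/14) = 5141/686, h(0.5) = 8, h(9/14) = 5835/686, h(11/14) = 3103/343, h(13/14) = 6625/686.
Sum = Δx · [h(1/14) + h(3/14) + h(5/14) + ...].
Sum = 8.

8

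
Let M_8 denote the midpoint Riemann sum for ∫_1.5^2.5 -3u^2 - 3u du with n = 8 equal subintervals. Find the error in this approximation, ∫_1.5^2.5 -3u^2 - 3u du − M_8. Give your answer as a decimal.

Exact integral: ∫_1.5^2.5 f(u) du = -18.25.
M_8 = -18.24609375.
Error = -18.25 − (-18.24609375) = -0.00390625.

-0.00390625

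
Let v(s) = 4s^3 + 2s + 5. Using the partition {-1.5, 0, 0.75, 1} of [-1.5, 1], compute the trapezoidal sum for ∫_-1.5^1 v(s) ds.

Subinterval widths: 1.5, 0.75, 0.25.
v(-1.5) = -11.5, v(0) = 5, v(0.75) = 8.1875, v(1) = 11.
On each subinterval the trapezoid contributes (Δs_i/2)·[v(s_{i-1}) + v(s_i)].
Sum = 2.46875.

2.46875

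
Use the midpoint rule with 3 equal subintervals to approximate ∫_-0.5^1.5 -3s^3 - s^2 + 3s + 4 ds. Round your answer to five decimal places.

Δs = (1.5 − (-0.5))/3 = 2/3.
Midpoints: -1/6, 0.5, 7/6.
f(-1/6) = 251/72, f(0.5) = 4.875, f(7/6) = 1.375.
Sum = Δs · [f(-1/6) + f(0.5) + f(7/6)].
Sum ≈ 6.49074.

6.49074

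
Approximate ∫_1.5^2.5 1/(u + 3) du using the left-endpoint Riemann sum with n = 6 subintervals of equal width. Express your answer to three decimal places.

Δu = (2.5 − 1.5)/6 = 1/6.
Left endpoints: 1.5, 5/3, 11/6, 2, 13/6, 7/3.
f(1.5) = 2/9, f(5/3) = 3/14, f(11/6) = 6/29, f(2) = 0.2, f(13/6) = 6/31, f(7/3) = 0.1875.
Sum = Δu · [f(1.5) + f(5/3) + f(11/6) + ...].
Sum ≈ 0.204.

0.204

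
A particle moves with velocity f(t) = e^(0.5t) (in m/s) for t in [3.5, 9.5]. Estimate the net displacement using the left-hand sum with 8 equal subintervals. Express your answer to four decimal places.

181.0414

Δt = (9.5 − 3.5)/8 = 0.75.
Left endpoints: 3.5, 4.25, 5, 5.75, 6.5, 7.25, 8, 8.75.
f(3.5) ≈ 5.7546, f(4.25) ≈ 8.3729, f(5) ≈ 12.1825, f(5.75) ≈ 17.7254, f(6.5) ≈ 25.7903, f(7.25) ≈ 37.5247, f(8) ≈ 54.5982, f(8.75) ≈ 79.4398.
Sum = Δt · [f(3.5) + f(4.25) + f(5) + ...].
Sum ≈ 181.0414.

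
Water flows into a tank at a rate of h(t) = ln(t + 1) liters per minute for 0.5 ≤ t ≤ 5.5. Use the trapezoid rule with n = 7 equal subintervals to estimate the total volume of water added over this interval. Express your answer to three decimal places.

Δt = (5.5 − 0.5)/7 = 5/7.
h(0.5) ≈ 0.405, h(17/14) ≈ 0.795, h(27/14) ≈ 1.075, h(37/14) ≈ 1.293, h(47/14) ≈ 1.472, h(57/14) ≈ 1.624, h(67/14) ≈ 1.755, h(5.5) ≈ 1.872.
T_7 = (Δt/2)·[h(t_0) + 2h(t_1) + ... + 2h(t_{6}) + h(t_7)].
Sum ≈ 6.537.

6.537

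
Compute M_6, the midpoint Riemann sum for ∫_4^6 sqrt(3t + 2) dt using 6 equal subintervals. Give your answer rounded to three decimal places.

Δt = (6 − 4)/6 = 1/3.
Midpoints: 25/6, 4.5, 29/6, 31/6, 5.5, 35/6.
f(25/6) ≈ 3.808, f(4.5) ≈ 3.937, f(29/6) ≈ 4.062, f(31/6) ≈ 4.183, f(5.5) ≈ 4.301, f(35/6) ≈ 4.416.
Sum = Δt · [f(25/6) + f(4.5) + f(29/6) + ...].
Sum ≈ 8.236.

8.236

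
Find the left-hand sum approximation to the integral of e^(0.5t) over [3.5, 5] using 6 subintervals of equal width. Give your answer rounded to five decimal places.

12.06903

Δt = (5 − 3.5)/6 = 0.25.
Left endpoints: 3.5, 3.75, 4, 4.25, 4.5, 4.75.
f(3.5) ≈ 5.75460, f(3.75) ≈ 6.52082, f(4) ≈ 7.38906, f(4.25) ≈ 8.37290, f(4.5) ≈ 9.48774, f(4.75) ≈ 10.75101.
Sum = Δt · [f(3.5) + f(3.75) + f(4) + ...].
Sum ≈ 12.06903.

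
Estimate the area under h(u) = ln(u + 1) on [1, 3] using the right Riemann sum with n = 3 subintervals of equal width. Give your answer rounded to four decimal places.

Δu = (3 − 1)/3 = 2/3.
Right endpoints: 5/3, 7/3, 3.
h(5/3) ≈ 0.9808, h(7/3) ≈ 1.2040, h(3) ≈ 1.3863.
Sum = Δu · [h(5/3) + h(7/3) + h(3)].
Sum ≈ 2.3807.

2.3807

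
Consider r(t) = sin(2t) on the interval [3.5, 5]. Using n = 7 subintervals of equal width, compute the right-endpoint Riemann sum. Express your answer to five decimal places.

Δt = (5 − 3.5)/7 = 3/14.
Right endpoints: 26/7, 55/14, 29/7, 61/14, 32/7, 67/14, 5.
r(26/7) ≈ 0.91087, r(55/14) ≈ 1.00000, r(29/7) ≈ 0.90824, r(61/14) ≈ 0.65221, r(32/7) ≈ 0.27820, r(67/14) ≈ -0.14613, r(5) ≈ -0.54402.
Sum = Δt · [r(26/7) + r(55/14) + r(29/7) + ...].
Sum ≈ 0.65558.

0.65558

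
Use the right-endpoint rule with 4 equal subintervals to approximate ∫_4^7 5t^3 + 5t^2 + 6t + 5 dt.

3876.609375

Δt = (7 − 4)/4 = 0.75.
Right endpoints: 4.75, 5.5, 6.25, 7.
f(4.75) = 682.171875, f(5.5) = 1021.125, f(6.25) = 1458.515625, f(7) = 2007.
Sum = Δt · [f(4.75) + f(5.5) + f(6.25) + f(7)].
Sum = 3876.609375.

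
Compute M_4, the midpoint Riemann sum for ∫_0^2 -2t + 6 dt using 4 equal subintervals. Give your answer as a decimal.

8

Δt = (2 − 0)/4 = 0.5.
Midpoints: 0.25, 0.75, 1.25, 1.75.
f(0.25) = 5.5, f(0.75) = 4.5, f(1.25) = 3.5, f(1.75) = 2.5.
Sum = Δt · [f(0.25) + f(0.75) + f(1.25) + f(1.75)].
Sum = 8.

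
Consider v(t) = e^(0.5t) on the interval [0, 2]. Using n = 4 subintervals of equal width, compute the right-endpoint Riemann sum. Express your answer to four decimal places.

Δt = (2 − 0)/4 = 0.5.
Right endpoints: 0.5, 1, 1.5, 2.
v(0.5) ≈ 1.2840, v(1) ≈ 1.6487, v(1.5) ≈ 2.1170, v(2) ≈ 2.7183.
Sum = Δt · [v(0.5) + v(1) + v(1.5) + v(2)].
Sum ≈ 3.8840.

3.8840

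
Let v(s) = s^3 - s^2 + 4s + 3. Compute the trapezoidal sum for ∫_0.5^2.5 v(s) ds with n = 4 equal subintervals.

22.875

Δs = (2.5 − 0.5)/4 = 0.5.
v(0.5) = 4.875, v(1) = 7, v(1.5) = 10.125, v(2) = 15, v(2.5) = 22.375.
T_4 = (Δs/2)·[v(s_0) + 2v(s_1) + 2v(s_2) + 2v(s_3) + v(s_4)].
Sum = 22.875.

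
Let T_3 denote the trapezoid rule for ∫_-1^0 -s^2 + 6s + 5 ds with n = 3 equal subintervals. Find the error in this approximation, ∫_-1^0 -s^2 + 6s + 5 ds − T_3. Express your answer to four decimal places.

0.0185

Exact integral: ∫_-1^0 f(s) ds ≈ 1.666667.
T_3 ≈ 1.648148.
Error ≈ 1.666667 − 1.648148 ≈ 0.0185.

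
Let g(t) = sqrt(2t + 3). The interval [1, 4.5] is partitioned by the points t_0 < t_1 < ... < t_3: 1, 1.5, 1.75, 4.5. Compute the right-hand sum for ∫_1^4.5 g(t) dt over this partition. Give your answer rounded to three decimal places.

11.388

Subinterval widths: 0.5, 0.25, 2.75.
Right endpoints: 1.5, 1.75, 4.5.
g(1.5) ≈ 2.449, g(1.75) ≈ 2.550, g(4.5) ≈ 3.464.
Sum = Σ Δt_i · g(t_i).
Sum ≈ 11.388.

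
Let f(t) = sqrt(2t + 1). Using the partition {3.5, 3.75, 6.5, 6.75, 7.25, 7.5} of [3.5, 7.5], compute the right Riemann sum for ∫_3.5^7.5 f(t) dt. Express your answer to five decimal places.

14.93890

Subinterval widths: 0.25, 2.75, 0.25, 0.5, 0.25.
Right endpoints: 3.75, 6.5, 6.75, 7.25, 7.5.
f(3.75) ≈ 2.91548, f(6.5) ≈ 3.74166, f(6.75) ≈ 3.80789, f(7.25) ≈ 3.93700, f(7.5) ≈ 4.00000.
Sum = Σ Δt_i · f(t_i).
Sum ≈ 14.93890.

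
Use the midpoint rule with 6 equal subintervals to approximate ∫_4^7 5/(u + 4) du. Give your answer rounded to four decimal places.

1.5919

Δu = (7 − 4)/6 = 0.5.
Midpoints: 4.25, 4.75, 5.25, 5.75, 6.25, 6.75.
f(4.25) = 20/33, f(4.75) = 4/7, f(5.25) = 20/37, f(5.75) = 20/39, f(6.25) = 20/41, f(6.75) = 20/43.
Sum = Δu · [f(4.25) + f(4.75) + f(5.25) + ...].
Sum ≈ 1.5919.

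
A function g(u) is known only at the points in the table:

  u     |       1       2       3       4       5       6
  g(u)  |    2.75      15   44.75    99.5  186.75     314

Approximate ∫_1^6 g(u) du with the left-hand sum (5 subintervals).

348.75

Δu = 1.
Sum = 1·[2.75 + 15 + 44.75 + 99.5 + 186.75] = 348.75.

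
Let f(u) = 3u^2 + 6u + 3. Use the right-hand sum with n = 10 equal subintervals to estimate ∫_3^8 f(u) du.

714.375

Δu = (8 − 3)/10 = 0.5.
Right endpoints: 3.5, 4, 4.5, 5, 5.5, 6, 6.5, 7, 7.5, 8.
f(3.5) = 60.75, f(4) = 75, f(4.5) = 90.75, f(5) = 108, f(5.5) = 126.75, f(6) = 147, f(6.5) = 168.75, f(7) = 192, f(7.5) = 216.75, f(8) = 243.
Sum = Δu · [f(3.5) + f(4) + f(4.5) + ...].
Sum = 714.375.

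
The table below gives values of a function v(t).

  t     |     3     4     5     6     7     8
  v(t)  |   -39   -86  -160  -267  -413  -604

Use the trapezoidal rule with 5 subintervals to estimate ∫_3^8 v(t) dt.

-1247.5

Δt = 1.
T_5 = (1/2)·[(-39) + 2·(-86) + 2·(-160) + 2·(-267) + 2·(-413) + (-604)] = -1247.5.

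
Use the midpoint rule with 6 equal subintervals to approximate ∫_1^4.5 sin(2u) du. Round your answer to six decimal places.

0.262106

Δu = (4.5 − 1)/6 = 7/12.
Midpoints: 31/24, 1.875, 59/24, 73/24, 3.625, 101/24.
f(31/24) ≈ 0.529711, f(1.875) ≈ -0.571561, f(59/24) ≈ -0.979208, f(73/24) ≈ -0.198524, f(3.625) ≈ 0.823081, f(101/24) ≈ 0.845826.
Sum = Δu · [f(31/24) + f(1.875) + f(59/24) + ...].
Sum ≈ 0.262106.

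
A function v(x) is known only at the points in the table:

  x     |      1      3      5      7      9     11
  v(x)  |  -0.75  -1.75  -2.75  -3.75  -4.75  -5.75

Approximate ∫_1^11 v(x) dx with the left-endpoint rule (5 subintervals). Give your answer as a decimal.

-27.5

Δx = 2.
Sum = 2·[(-0.75) + (-1.75) + (-2.75) + (-3.75) + (-4.75)] = -27.5.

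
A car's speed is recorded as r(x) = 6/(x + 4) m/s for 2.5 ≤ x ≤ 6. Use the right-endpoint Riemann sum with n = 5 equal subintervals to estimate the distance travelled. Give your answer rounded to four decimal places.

Δx = (6 − 2.5)/5 = 0.7.
Right endpoints: 3.2, 3.9, 4.6, 5.3, 6.
r(3.2) = 5/6, r(3.9) = 60/79, r(4.6) = 30/43, r(5.3) = 20/31, r(6) = 0.6.
Sum = Δx · [r(3.2) + r(3.9) + r(4.6) + r(5.3) + r(6)].
Sum ≈ 2.4750.

2.4750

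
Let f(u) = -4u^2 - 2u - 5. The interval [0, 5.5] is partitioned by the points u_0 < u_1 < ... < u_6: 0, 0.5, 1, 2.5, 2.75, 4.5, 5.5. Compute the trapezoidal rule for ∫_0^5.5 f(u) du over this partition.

-286.25

Subinterval widths: 0.5, 0.5, 1.5, 0.25, 1.75, 1.
f(0) = -5, f(0.5) = -7, f(1) = -11, f(2.5) = -35, f(2.75) = -40.75, f(4.5) = -95, f(5.5) = -137.
On each subinterval the trapezoid contributes (Δu_i/2)·[f(u_{i-1}) + f(u_i)].
Sum = -286.25.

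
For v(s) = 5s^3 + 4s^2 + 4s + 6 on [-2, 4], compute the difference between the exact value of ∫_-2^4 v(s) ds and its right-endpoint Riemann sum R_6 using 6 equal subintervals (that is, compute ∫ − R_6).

-235

Exact integral: ∫_-2^4 v(s) ds = 456.
R_6 = 691.
Error = 456 − 691 = -235.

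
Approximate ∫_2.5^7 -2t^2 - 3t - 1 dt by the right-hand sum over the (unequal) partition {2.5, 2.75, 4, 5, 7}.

-368.34375

Subinterval widths: 0.25, 1.25, 1, 2.
Right endpoints: 2.75, 4, 5, 7.
f(2.75) = -24.375, f(4) = -45, f(5) = -66, f(7) = -120.
Sum = Σ Δt_i · f(t_i).
Sum = -368.34375.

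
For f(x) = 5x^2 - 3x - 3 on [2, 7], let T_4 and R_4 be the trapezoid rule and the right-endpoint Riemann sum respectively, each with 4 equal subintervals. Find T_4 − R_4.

-131.25

T_4 = 482.34375.
R_4 = 613.59375.
T_4 − R_4 = -131.25.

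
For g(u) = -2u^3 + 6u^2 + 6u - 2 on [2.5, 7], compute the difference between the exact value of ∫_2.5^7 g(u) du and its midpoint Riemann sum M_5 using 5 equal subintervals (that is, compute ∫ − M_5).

-6.834375

Exact integral: ∫_2.5^7 g(u) du = -406.96875.
M_5 = -400.134375.
Error = -406.96875 − (-400.134375) = -6.834375.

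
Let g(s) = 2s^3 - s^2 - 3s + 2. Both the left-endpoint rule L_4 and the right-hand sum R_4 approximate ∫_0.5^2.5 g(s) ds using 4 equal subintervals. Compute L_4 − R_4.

-9.5

L_4 = 5.25.
R_4 = 14.75.
L_4 − R_4 = -9.5.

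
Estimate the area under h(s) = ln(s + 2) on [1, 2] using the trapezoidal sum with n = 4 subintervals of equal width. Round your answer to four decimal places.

1.2489

Δs = (2 − 1)/4 = 0.25.
h(1) ≈ 1.0986, h(1.25) ≈ 1.1787, h(1.5) ≈ 1.2528, h(1.75) ≈ 1.3218, h(2) ≈ 1.3863.
T_4 = (Δs/2)·[h(s_0) + 2h(s_1) + 2h(s_2) + 2h(s_3) + h(s_4)].
Sum ≈ 1.2489.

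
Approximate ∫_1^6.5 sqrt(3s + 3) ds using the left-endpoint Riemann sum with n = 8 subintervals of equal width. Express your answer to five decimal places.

Δs = (6.5 − 1)/8 = 0.6875.
Left endpoints: 1, 1.6875, 2.375, 3.0625, 3.75, 4.4375, 5.125, 5.8125.
f(1) ≈ 2.44949, f(1.6875) ≈ 2.83945, f(2.375) ≈ 3.18198, f(3.0625) ≈ 3.49106, f(3.75) ≈ 3.77492, f(4.4375) ≈ 4.03887, f(5.125) ≈ 4.28661, f(5.8125) ≈ 4.52079.
Sum = Δs · [f(1) + f(1.6875) + f(2.375) + ...].
Sum ≈ 19.65093.

19.65093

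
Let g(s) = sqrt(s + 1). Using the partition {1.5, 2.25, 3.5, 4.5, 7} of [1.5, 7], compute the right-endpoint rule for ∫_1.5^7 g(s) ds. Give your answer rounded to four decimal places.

Subinterval widths: 0.75, 1.25, 1, 2.5.
Right endpoints: 2.25, 3.5, 4.5, 7.
g(2.25) ≈ 1.8028, g(3.5) ≈ 2.1213, g(4.5) ≈ 2.3452, g(7) ≈ 2.8284.
Sum = Σ Δs_i · g(s_i).
Sum ≈ 13.4200.

13.4200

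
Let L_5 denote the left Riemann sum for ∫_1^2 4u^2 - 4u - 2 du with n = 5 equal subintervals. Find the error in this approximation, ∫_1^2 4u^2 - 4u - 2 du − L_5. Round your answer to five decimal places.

0.77333

Exact integral: ∫_1^2 f(u) du ≈ 1.3333333.
L_5 = 0.56.
Error ≈ 1.3333333 − 0.56 ≈ 0.77333.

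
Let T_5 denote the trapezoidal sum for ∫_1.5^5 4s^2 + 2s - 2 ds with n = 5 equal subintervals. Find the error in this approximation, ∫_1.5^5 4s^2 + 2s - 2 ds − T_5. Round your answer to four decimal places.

Exact integral: ∫_1.5^5 f(s) ds ≈ 177.916667.
T_5 = 179.06.
Error ≈ 177.916667 − 179.06 ≈ -1.1433.

-1.1433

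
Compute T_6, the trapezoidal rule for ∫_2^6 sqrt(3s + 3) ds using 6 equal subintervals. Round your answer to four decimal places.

Δs = (6 − 2)/6 = 2/3.
f(2) ≈ 3.0000, f(8/3) ≈ 3.3166, f(10/3) ≈ 3.6056, f(4) ≈ 3.8730, f(14/3) ≈ 4.1231, f(16/3) ≈ 4.3589, f(6) ≈ 4.5826.
T_6 = (Δs/2)·[f(s_0) + 2f(s_1) + ... + 2f(s_{5}) + f(s_6)].
Sum ≈ 15.3790.

15.3790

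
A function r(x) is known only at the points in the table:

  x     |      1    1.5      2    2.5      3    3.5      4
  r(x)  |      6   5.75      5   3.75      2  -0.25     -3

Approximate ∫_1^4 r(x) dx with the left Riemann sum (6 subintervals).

Δx = 0.5.
Sum = 0.5·[6 + 5.75 + 5 + 3.75 + 2 + (-0.25)] = 11.125.

11.125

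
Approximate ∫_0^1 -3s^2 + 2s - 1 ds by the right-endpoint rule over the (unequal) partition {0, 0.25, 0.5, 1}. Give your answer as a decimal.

Subinterval widths: 0.25, 0.25, 0.5.
Right endpoints: 0.25, 0.5, 1.
f(0.25) = -0.6875, f(0.5) = -0.75, f(1) = -2.
Sum = Σ Δs_i · f(s_i).
Sum = -1.359375.

-1.359375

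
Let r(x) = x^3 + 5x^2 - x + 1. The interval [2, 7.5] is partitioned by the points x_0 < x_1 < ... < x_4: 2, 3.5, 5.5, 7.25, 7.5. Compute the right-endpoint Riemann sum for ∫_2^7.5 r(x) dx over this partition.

2068.71484375

Subinterval widths: 1.5, 2, 1.75, 0.25.
Right endpoints: 3.5, 5.5, 7.25, 7.5.
r(3.5) = 101.625, r(5.5) = 313.125, r(7.25) = 637.640625, r(7.5) = 696.625.
Sum = Σ Δx_i · r(x_i).
Sum = 2068.71484375.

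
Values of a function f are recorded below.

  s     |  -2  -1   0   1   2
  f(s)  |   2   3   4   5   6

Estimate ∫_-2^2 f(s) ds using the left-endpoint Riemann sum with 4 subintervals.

Δs = 1.
Sum = 1·[2 + 3 + 4 + 5] = 14.

14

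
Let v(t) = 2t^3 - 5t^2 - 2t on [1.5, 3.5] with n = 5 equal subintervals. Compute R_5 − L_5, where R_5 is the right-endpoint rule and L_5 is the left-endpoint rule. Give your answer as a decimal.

10

R_5 = 2.2.
L_5 = -7.8.
R_5 − L_5 = 10.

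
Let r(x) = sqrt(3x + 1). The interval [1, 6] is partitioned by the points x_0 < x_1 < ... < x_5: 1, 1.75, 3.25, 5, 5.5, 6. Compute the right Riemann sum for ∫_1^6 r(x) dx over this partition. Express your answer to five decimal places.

18.06418

Subinterval widths: 0.75, 1.5, 1.75, 0.5, 0.5.
Right endpoints: 1.75, 3.25, 5, 5.5, 6.
r(1.75) ≈ 2.50000, r(3.25) ≈ 3.27872, r(5) ≈ 4.00000, r(5.5) ≈ 4.18330, r(6) ≈ 4.35890.
Sum = Σ Δx_i · r(x_i).
Sum ≈ 18.06418.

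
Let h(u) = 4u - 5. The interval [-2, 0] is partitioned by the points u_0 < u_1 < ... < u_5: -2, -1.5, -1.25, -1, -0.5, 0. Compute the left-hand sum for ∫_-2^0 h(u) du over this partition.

Subinterval widths: 0.5, 0.25, 0.25, 0.5, 0.5.
Left endpoints: -2, -1.5, -1.25, -1, -0.5.
h(-2) = -13, h(-1.5) = -11, h(-1.25) = -10, h(-1) = -9, h(-0.5) = -7.
Sum = Σ Δu_i · h(u_i).
Sum = -19.75.

-19.75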